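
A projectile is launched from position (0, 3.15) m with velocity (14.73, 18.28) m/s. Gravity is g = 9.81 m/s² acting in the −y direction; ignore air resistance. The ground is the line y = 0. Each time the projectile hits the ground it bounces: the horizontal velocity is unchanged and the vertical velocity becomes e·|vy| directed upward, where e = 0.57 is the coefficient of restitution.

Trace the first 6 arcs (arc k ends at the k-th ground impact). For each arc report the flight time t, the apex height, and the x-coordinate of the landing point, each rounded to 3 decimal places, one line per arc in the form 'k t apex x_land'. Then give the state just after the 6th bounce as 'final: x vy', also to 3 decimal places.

1 3.892 20.182 57.327
2 2.312 6.557 91.388
3 1.318 2.130 110.803
4 0.751 0.692 121.870
5 0.428 0.225 128.178
6 0.244 0.073 131.773
final: 131.773 0.682

Arc 1: start y=3.150, vy=18.280 → t=3.892, apex=20.182, x_land=57.327, impact vy=-19.899
  bounce: vy ← 0.57·19.899 = 11.342
Arc 2: start y=0.000, vy=11.342 → t=2.312, apex=6.557, x_land=91.388, impact vy=-11.342
  bounce: vy ← 0.57·11.342 = 6.465
Arc 3: start y=0.000, vy=6.465 → t=1.318, apex=2.130, x_land=110.803, impact vy=-6.465
  bounce: vy ← 0.57·6.465 = 3.685
Arc 4: start y=0.000, vy=3.685 → t=0.751, apex=0.692, x_land=121.870, impact vy=-3.685
  bounce: vy ← 0.57·3.685 = 2.101
Arc 5: start y=0.000, vy=2.101 → t=0.428, apex=0.225, x_land=128.178, impact vy=-2.101
  bounce: vy ← 0.57·2.101 = 1.197
Arc 6: start y=0.000, vy=1.197 → t=0.244, apex=0.073, x_land=131.773, impact vy=-1.197
  bounce: vy ← 0.57·1.197 = 0.682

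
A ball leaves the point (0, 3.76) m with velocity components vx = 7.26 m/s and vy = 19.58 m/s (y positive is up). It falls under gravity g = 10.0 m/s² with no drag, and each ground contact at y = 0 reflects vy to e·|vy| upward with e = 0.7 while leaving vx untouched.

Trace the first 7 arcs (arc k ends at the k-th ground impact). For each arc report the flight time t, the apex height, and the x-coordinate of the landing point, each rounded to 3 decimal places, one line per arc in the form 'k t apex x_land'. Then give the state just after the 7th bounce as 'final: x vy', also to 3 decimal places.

Arc 1: start y=3.760, vy=19.580 → t=4.099, apex=22.929, x_land=29.762, impact vy=-21.414
  bounce: vy ← 0.7·21.414 = 14.990
Arc 2: start y=0.000, vy=14.990 → t=2.998, apex=11.235, x_land=51.528, impact vy=-14.990
  bounce: vy ← 0.7·14.990 = 10.493
Arc 3: start y=0.000, vy=10.493 → t=2.099, apex=5.505, x_land=66.763, impact vy=-10.493
  bounce: vy ← 0.7·10.493 = 7.345
Arc 4: start y=0.000, vy=7.345 → t=1.469, apex=2.698, x_land=77.429, impact vy=-7.345
  bounce: vy ← 0.7·7.345 = 5.142
Arc 5: start y=0.000, vy=5.142 → t=1.028, apex=1.322, x_land=84.894, impact vy=-5.142
  bounce: vy ← 0.7·5.142 = 3.599
Arc 6: start y=0.000, vy=3.599 → t=0.720, apex=0.648, x_land=90.120, impact vy=-3.599
  bounce: vy ← 0.7·3.599 = 2.519
Arc 7: start y=0.000, vy=2.519 → t=0.504, apex=0.317, x_land=93.778, impact vy=-2.519
  bounce: vy ← 0.7·2.519 = 1.764

1 4.099 22.929 29.762
2 2.998 11.235 51.528
3 2.099 5.505 66.763
4 1.469 2.698 77.429
5 1.028 1.322 84.894
6 0.720 0.648 90.120
7 0.504 0.317 93.778
final: 93.778 1.764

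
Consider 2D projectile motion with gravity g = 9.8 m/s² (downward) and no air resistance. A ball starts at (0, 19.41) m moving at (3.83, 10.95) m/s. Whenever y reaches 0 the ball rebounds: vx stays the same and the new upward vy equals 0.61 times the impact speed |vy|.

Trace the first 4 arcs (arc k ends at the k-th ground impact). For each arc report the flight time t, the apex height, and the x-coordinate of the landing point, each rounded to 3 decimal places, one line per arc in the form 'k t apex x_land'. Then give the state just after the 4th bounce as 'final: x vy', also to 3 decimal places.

Arc 1: start y=19.410, vy=10.950 → t=3.400, apex=25.527, x_land=13.021, impact vy=-22.368
  bounce: vy ← 0.61·22.368 = 13.645
Arc 2: start y=0.000, vy=13.645 → t=2.785, apex=9.499, x_land=23.686, impact vy=-13.645
  bounce: vy ← 0.61·13.645 = 8.323
Arc 3: start y=0.000, vy=8.323 → t=1.699, apex=3.534, x_land=30.192, impact vy=-8.323
  bounce: vy ← 0.61·8.323 = 5.077
Arc 4: start y=0.000, vy=5.077 → t=1.036, apex=1.315, x_land=34.161, impact vy=-5.077
  bounce: vy ← 0.61·5.077 = 3.097

1 3.400 25.527 13.021
2 2.785 9.499 23.686
3 1.699 3.534 30.192
4 1.036 1.315 34.161
final: 34.161 3.097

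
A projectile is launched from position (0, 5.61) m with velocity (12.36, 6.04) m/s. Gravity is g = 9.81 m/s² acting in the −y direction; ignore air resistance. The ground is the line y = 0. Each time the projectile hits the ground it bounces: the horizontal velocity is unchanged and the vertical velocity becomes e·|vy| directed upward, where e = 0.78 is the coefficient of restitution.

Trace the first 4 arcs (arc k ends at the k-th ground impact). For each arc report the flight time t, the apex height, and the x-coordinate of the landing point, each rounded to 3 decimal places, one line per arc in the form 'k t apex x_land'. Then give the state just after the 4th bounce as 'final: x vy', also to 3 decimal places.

1 1.850 7.469 22.863
2 1.925 4.544 46.657
3 1.502 2.765 65.216
4 1.171 1.682 79.692
final: 79.692 4.481

Arc 1: start y=5.610, vy=6.040 → t=1.850, apex=7.469, x_land=22.863, impact vy=-12.106
  bounce: vy ← 0.78·12.106 = 9.443
Arc 2: start y=0.000, vy=9.443 → t=1.925, apex=4.544, x_land=46.657, impact vy=-9.443
  bounce: vy ← 0.78·9.443 = 7.365
Arc 3: start y=0.000, vy=7.365 → t=1.502, apex=2.765, x_land=65.216, impact vy=-7.365
  bounce: vy ← 0.78·7.365 = 5.745
Arc 4: start y=0.000, vy=5.745 → t=1.171, apex=1.682, x_land=79.692, impact vy=-5.745
  bounce: vy ← 0.78·5.745 = 4.481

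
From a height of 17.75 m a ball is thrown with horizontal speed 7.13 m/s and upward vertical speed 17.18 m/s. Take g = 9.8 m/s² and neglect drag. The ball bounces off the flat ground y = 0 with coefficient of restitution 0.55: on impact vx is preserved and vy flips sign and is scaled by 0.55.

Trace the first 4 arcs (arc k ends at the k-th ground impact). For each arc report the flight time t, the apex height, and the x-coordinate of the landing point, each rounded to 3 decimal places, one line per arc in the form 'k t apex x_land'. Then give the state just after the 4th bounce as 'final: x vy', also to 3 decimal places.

1 4.341 32.809 30.949
2 2.846 9.925 51.243
3 1.565 3.002 62.405
4 0.861 0.908 68.545
final: 68.545 2.320

Arc 1: start y=17.750, vy=17.180 → t=4.341, apex=32.809, x_land=30.949, impact vy=-25.358
  bounce: vy ← 0.55·25.358 = 13.947
Arc 2: start y=0.000, vy=13.947 → t=2.846, apex=9.925, x_land=51.243, impact vy=-13.947
  bounce: vy ← 0.55·13.947 = 7.671
Arc 3: start y=0.000, vy=7.671 → t=1.565, apex=3.002, x_land=62.405, impact vy=-7.671
  bounce: vy ← 0.55·7.671 = 4.219
Arc 4: start y=0.000, vy=4.219 → t=0.861, apex=0.908, x_land=68.545, impact vy=-4.219
  bounce: vy ← 0.55·4.219 = 2.320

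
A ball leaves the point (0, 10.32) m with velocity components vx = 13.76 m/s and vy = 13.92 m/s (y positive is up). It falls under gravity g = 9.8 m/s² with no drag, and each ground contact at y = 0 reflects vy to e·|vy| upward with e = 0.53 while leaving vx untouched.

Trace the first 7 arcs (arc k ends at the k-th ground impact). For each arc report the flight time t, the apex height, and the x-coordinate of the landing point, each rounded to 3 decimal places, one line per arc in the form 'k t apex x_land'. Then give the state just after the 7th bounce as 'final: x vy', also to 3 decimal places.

Arc 1: start y=10.320, vy=13.920 → t=3.451, apex=20.206, x_land=47.487, impact vy=-19.901
  bounce: vy ← 0.53·19.901 = 10.547
Arc 2: start y=0.000, vy=10.547 → t=2.153, apex=5.676, x_land=77.106, impact vy=-10.547
  bounce: vy ← 0.53·10.547 = 5.590
Arc 3: start y=0.000, vy=5.590 → t=1.141, apex=1.594, x_land=92.804, impact vy=-5.590
  bounce: vy ← 0.53·5.590 = 2.963
Arc 4: start y=0.000, vy=2.963 → t=0.605, apex=0.448, x_land=101.124, impact vy=-2.963
  bounce: vy ← 0.53·2.963 = 1.570
Arc 5: start y=0.000, vy=1.570 → t=0.320, apex=0.126, x_land=105.533, impact vy=-1.570
  bounce: vy ← 0.53·1.570 = 0.832
Arc 6: start y=0.000, vy=0.832 → t=0.170, apex=0.035, x_land=107.870, impact vy=-0.832
  bounce: vy ← 0.53·0.832 = 0.441
Arc 7: start y=0.000, vy=0.441 → t=0.090, apex=0.010, x_land=109.109, impact vy=-0.441
  bounce: vy ← 0.53·0.441 = 0.234

1 3.451 20.206 47.487
2 2.153 5.676 77.106
3 1.141 1.594 92.804
4 0.605 0.448 101.124
5 0.320 0.126 105.533
6 0.170 0.035 107.870
7 0.090 0.010 109.109
final: 109.109 0.234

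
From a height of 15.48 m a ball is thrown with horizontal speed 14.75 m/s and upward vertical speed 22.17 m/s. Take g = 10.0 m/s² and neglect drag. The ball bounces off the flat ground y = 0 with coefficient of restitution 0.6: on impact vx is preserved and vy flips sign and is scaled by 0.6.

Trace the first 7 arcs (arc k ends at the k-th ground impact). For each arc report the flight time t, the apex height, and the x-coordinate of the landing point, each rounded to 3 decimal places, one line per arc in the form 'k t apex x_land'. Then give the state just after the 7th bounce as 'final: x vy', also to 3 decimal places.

1 5.047 40.055 74.449
2 3.396 14.420 124.547
3 2.038 5.191 154.606
4 1.223 1.869 172.641
5 0.734 0.673 183.462
6 0.440 0.242 189.955
7 0.264 0.087 193.850
final: 193.850 0.792

Arc 1: start y=15.480, vy=22.170 → t=5.047, apex=40.055, x_land=74.449, impact vy=-28.304
  bounce: vy ← 0.6·28.304 = 16.982
Arc 2: start y=0.000, vy=16.982 → t=3.396, apex=14.420, x_land=124.547, impact vy=-16.982
  bounce: vy ← 0.6·16.982 = 10.189
Arc 3: start y=0.000, vy=10.189 → t=2.038, apex=5.191, x_land=154.606, impact vy=-10.189
  bounce: vy ← 0.6·10.189 = 6.114
Arc 4: start y=0.000, vy=6.114 → t=1.223, apex=1.869, x_land=172.641, impact vy=-6.114
  bounce: vy ← 0.6·6.114 = 3.668
Arc 5: start y=0.000, vy=3.668 → t=0.734, apex=0.673, x_land=183.462, impact vy=-3.668
  bounce: vy ← 0.6·3.668 = 2.201
Arc 6: start y=0.000, vy=2.201 → t=0.440, apex=0.242, x_land=189.955, impact vy=-2.201
  bounce: vy ← 0.6·2.201 = 1.321
Arc 7: start y=0.000, vy=1.321 → t=0.264, apex=0.087, x_land=193.850, impact vy=-1.321
  bounce: vy ← 0.6·1.321 = 0.792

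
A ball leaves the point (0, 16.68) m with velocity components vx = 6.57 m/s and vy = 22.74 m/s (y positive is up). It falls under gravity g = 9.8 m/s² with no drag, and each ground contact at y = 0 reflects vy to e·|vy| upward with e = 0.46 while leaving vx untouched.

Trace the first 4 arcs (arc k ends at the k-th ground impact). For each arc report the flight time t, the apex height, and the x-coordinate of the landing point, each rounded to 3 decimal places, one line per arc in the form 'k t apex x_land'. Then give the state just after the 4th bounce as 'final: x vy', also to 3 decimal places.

1 5.285 43.063 34.722
2 2.727 9.112 52.641
3 1.255 1.928 60.883
4 0.577 0.408 64.675
final: 64.675 1.301

Arc 1: start y=16.680, vy=22.740 → t=5.285, apex=43.063, x_land=34.722, impact vy=-29.052
  bounce: vy ← 0.46·29.052 = 13.364
Arc 2: start y=0.000, vy=13.364 → t=2.727, apex=9.112, x_land=52.641, impact vy=-13.364
  bounce: vy ← 0.46·13.364 = 6.147
Arc 3: start y=0.000, vy=6.147 → t=1.255, apex=1.928, x_land=60.883, impact vy=-6.147
  bounce: vy ← 0.46·6.147 = 2.828
Arc 4: start y=0.000, vy=2.828 → t=0.577, apex=0.408, x_land=64.675, impact vy=-2.828
  bounce: vy ← 0.46·2.828 = 1.301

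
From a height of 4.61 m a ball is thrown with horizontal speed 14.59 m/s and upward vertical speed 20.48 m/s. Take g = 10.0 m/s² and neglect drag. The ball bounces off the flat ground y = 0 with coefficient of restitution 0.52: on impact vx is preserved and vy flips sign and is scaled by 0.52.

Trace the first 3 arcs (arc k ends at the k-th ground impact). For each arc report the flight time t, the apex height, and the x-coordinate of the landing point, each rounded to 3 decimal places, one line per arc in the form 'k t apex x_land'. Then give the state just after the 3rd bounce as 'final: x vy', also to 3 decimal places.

1 4.310 25.582 62.882
2 2.352 6.917 97.203
3 1.223 1.870 115.051
final: 115.051 3.180

Arc 1: start y=4.610, vy=20.480 → t=4.310, apex=25.582, x_land=62.882, impact vy=-22.619
  bounce: vy ← 0.52·22.619 = 11.762
Arc 2: start y=0.000, vy=11.762 → t=2.352, apex=6.917, x_land=97.203, impact vy=-11.762
  bounce: vy ← 0.52·11.762 = 6.116
Arc 3: start y=0.000, vy=6.116 → t=1.223, apex=1.870, x_land=115.051, impact vy=-6.116
  bounce: vy ← 0.52·6.116 = 3.180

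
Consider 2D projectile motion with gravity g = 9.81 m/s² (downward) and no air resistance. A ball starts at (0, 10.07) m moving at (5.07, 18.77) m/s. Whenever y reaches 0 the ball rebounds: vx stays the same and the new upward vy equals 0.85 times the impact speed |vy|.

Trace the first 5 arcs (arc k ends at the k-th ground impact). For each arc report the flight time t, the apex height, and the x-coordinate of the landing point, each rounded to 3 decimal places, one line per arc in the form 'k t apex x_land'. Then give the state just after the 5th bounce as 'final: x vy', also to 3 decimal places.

Arc 1: start y=10.070, vy=18.770 → t=4.304, apex=28.027, x_land=21.820, impact vy=-23.450
  bounce: vy ← 0.85·23.450 = 19.932
Arc 2: start y=0.000, vy=19.932 → t=4.064, apex=20.249, x_land=42.423, impact vy=-19.932
  bounce: vy ← 0.85·19.932 = 16.942
Arc 3: start y=0.000, vy=16.942 → t=3.454, apex=14.630, x_land=59.935, impact vy=-16.942
  bounce: vy ← 0.85·16.942 = 14.401
Arc 4: start y=0.000, vy=14.401 → t=2.936, apex=10.570, x_land=74.820, impact vy=-14.401
  bounce: vy ← 0.85·14.401 = 12.241
Arc 5: start y=0.000, vy=12.241 → t=2.496, apex=7.637, x_land=87.473, impact vy=-12.241
  bounce: vy ← 0.85·12.241 = 10.405

1 4.304 28.027 21.820
2 4.064 20.249 42.423
3 3.454 14.630 59.935
4 2.936 10.570 74.820
5 2.496 7.637 87.473
final: 87.473 10.405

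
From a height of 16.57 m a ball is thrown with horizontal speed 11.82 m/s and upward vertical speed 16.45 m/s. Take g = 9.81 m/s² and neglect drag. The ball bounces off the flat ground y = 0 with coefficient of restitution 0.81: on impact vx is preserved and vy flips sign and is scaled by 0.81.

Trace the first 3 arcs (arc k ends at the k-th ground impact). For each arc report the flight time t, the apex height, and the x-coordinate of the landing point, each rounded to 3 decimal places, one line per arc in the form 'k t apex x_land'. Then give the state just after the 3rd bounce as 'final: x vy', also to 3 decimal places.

Arc 1: start y=16.570, vy=16.450 → t=4.165, apex=30.362, x_land=49.228, impact vy=-24.407
  bounce: vy ← 0.81·24.407 = 19.770
Arc 2: start y=0.000, vy=19.770 → t=4.031, apex=19.921, x_land=96.869, impact vy=-19.770
  bounce: vy ← 0.81·19.770 = 16.013
Arc 3: start y=0.000, vy=16.013 → t=3.265, apex=13.070, x_land=135.458, impact vy=-16.013
  bounce: vy ← 0.81·16.013 = 12.971

1 4.165 30.362 49.228
2 4.031 19.921 96.869
3 3.265 13.070 135.458
final: 135.458 12.971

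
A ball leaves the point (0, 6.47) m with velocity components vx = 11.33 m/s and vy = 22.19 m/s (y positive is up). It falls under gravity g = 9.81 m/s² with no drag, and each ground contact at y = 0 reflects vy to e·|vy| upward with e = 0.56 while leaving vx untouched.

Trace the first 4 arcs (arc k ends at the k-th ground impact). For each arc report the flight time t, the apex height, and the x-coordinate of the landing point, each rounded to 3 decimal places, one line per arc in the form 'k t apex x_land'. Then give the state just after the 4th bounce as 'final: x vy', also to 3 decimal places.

1 4.799 31.567 54.371
2 2.841 9.899 86.562
3 1.591 3.104 104.590
4 0.891 0.974 114.685
final: 114.685 2.447

Arc 1: start y=6.470, vy=22.190 → t=4.799, apex=31.567, x_land=54.371, impact vy=-24.886
  bounce: vy ← 0.56·24.886 = 13.936
Arc 2: start y=0.000, vy=13.936 → t=2.841, apex=9.899, x_land=86.562, impact vy=-13.936
  bounce: vy ← 0.56·13.936 = 7.804
Arc 3: start y=0.000, vy=7.804 → t=1.591, apex=3.104, x_land=104.590, impact vy=-7.804
  bounce: vy ← 0.56·7.804 = 4.370
Arc 4: start y=0.000, vy=4.370 → t=0.891, apex=0.974, x_land=114.685, impact vy=-4.370
  bounce: vy ← 0.56·4.370 = 2.447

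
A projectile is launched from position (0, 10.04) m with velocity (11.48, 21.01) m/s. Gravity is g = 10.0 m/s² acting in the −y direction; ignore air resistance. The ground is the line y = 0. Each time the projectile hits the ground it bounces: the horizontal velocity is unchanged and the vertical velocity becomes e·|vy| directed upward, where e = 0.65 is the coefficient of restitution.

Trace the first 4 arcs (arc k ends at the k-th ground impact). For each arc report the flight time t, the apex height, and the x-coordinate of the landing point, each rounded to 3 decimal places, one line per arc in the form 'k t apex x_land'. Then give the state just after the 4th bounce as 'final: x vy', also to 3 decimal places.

1 4.635 32.111 53.212
2 3.294 13.567 91.033
3 2.141 5.732 115.616
4 1.392 2.422 131.595
final: 131.595 4.524

Arc 1: start y=10.040, vy=21.010 → t=4.635, apex=32.111, x_land=53.212, impact vy=-25.342
  bounce: vy ← 0.65·25.342 = 16.472
Arc 2: start y=0.000, vy=16.472 → t=3.294, apex=13.567, x_land=91.033, impact vy=-16.472
  bounce: vy ← 0.65·16.472 = 10.707
Arc 3: start y=0.000, vy=10.707 → t=2.141, apex=5.732, x_land=115.616, impact vy=-10.707
  bounce: vy ← 0.65·10.707 = 6.960
Arc 4: start y=0.000, vy=6.960 → t=1.392, apex=2.422, x_land=131.595, impact vy=-6.960
  bounce: vy ← 0.65·6.960 = 4.524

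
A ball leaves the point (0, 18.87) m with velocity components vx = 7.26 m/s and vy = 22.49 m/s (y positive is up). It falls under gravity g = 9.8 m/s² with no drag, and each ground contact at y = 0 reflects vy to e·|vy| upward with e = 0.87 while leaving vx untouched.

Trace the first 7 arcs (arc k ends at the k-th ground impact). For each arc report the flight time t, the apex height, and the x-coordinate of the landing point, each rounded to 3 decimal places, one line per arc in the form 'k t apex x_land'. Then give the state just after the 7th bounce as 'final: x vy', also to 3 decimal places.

1 5.314 44.676 38.583
2 5.254 33.815 76.727
3 4.571 25.595 109.912
4 3.977 19.373 138.783
5 3.460 14.663 163.901
6 3.010 11.099 185.754
7 2.619 8.401 204.765
final: 204.765 11.164

Arc 1: start y=18.870, vy=22.490 → t=5.314, apex=44.676, x_land=38.583, impact vy=-29.591
  bounce: vy ← 0.87·29.591 = 25.745
Arc 2: start y=0.000, vy=25.745 → t=5.254, apex=33.815, x_land=76.727, impact vy=-25.745
  bounce: vy ← 0.87·25.745 = 22.398
Arc 3: start y=0.000, vy=22.398 → t=4.571, apex=25.595, x_land=109.912, impact vy=-22.398
  bounce: vy ← 0.87·22.398 = 19.486
Arc 4: start y=0.000, vy=19.486 → t=3.977, apex=19.373, x_land=138.783, impact vy=-19.486
  bounce: vy ← 0.87·19.486 = 16.953
Arc 5: start y=0.000, vy=16.953 → t=3.460, apex=14.663, x_land=163.901, impact vy=-16.953
  bounce: vy ← 0.87·16.953 = 14.749
Arc 6: start y=0.000, vy=14.749 → t=3.010, apex=11.099, x_land=185.754, impact vy=-14.749
  bounce: vy ← 0.87·14.749 = 12.832
Arc 7: start y=0.000, vy=12.832 → t=2.619, apex=8.401, x_land=204.765, impact vy=-12.832
  bounce: vy ← 0.87·12.832 = 11.164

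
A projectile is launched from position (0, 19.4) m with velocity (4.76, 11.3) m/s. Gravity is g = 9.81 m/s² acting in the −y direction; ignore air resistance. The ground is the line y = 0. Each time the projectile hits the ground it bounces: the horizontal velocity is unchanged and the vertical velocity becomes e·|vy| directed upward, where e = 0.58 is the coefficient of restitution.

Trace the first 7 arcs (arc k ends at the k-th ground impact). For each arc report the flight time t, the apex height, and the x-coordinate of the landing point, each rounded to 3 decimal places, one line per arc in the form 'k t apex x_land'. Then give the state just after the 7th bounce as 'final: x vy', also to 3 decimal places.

1 3.450 25.908 16.423
2 2.666 8.716 29.113
3 1.546 2.932 36.473
4 0.897 0.986 40.742
5 0.520 0.332 43.218
6 0.302 0.112 44.654
7 0.175 0.038 45.487
final: 45.487 0.498

Arc 1: start y=19.400, vy=11.300 → t=3.450, apex=25.908, x_land=16.423, impact vy=-22.546
  bounce: vy ← 0.58·22.546 = 13.077
Arc 2: start y=0.000, vy=13.077 → t=2.666, apex=8.716, x_land=29.113, impact vy=-13.077
  bounce: vy ← 0.58·13.077 = 7.584
Arc 3: start y=0.000, vy=7.584 → t=1.546, apex=2.932, x_land=36.473, impact vy=-7.584
  bounce: vy ← 0.58·7.584 = 4.399
Arc 4: start y=0.000, vy=4.399 → t=0.897, apex=0.986, x_land=40.742, impact vy=-4.399
  bounce: vy ← 0.58·4.399 = 2.551
Arc 5: start y=0.000, vy=2.551 → t=0.520, apex=0.332, x_land=43.218, impact vy=-2.551
  bounce: vy ← 0.58·2.551 = 1.480
Arc 6: start y=0.000, vy=1.480 → t=0.302, apex=0.112, x_land=44.654, impact vy=-1.480
  bounce: vy ← 0.58·1.480 = 0.858
Arc 7: start y=0.000, vy=0.858 → t=0.175, apex=0.038, x_land=45.487, impact vy=-0.858
  bounce: vy ← 0.58·0.858 = 0.498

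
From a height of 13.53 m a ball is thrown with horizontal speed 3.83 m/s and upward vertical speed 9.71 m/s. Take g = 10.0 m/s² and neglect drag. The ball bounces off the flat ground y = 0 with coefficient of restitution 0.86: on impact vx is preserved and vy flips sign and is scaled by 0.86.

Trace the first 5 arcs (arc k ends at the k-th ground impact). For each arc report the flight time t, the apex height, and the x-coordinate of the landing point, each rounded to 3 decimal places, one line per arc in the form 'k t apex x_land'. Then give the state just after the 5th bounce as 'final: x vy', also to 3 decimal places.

1 2.881 18.244 11.035
2 3.286 13.493 23.619
3 2.826 9.980 34.440
4 2.430 7.381 43.747
5 2.090 5.459 51.751
final: 51.751 8.986

Arc 1: start y=13.530, vy=9.710 → t=2.881, apex=18.244, x_land=11.035, impact vy=-19.102
  bounce: vy ← 0.86·19.102 = 16.428
Arc 2: start y=0.000, vy=16.428 → t=3.286, apex=13.493, x_land=23.619, impact vy=-16.428
  bounce: vy ← 0.86·16.428 = 14.128
Arc 3: start y=0.000, vy=14.128 → t=2.826, apex=9.980, x_land=34.440, impact vy=-14.128
  bounce: vy ← 0.86·14.128 = 12.150
Arc 4: start y=0.000, vy=12.150 → t=2.430, apex=7.381, x_land=43.747, impact vy=-12.150
  bounce: vy ← 0.86·12.150 = 10.449
Arc 5: start y=0.000, vy=10.449 → t=2.090, apex=5.459, x_land=51.751, impact vy=-10.449
  bounce: vy ← 0.86·10.449 = 8.986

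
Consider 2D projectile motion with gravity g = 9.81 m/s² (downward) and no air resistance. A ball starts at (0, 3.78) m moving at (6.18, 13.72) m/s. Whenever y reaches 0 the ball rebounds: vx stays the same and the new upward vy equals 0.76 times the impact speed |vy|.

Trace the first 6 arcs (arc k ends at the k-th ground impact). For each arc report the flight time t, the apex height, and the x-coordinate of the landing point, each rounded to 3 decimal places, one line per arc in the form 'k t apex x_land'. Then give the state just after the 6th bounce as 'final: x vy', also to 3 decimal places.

1 3.050 13.374 18.848
2 2.510 7.725 34.359
3 1.908 4.462 46.148
4 1.450 2.577 55.107
5 1.102 1.489 61.916
6 0.837 0.860 67.091
final: 67.091 3.122

Arc 1: start y=3.780, vy=13.720 → t=3.050, apex=13.374, x_land=18.848, impact vy=-16.199
  bounce: vy ← 0.76·16.199 = 12.311
Arc 2: start y=0.000, vy=12.311 → t=2.510, apex=7.725, x_land=34.359, impact vy=-12.311
  bounce: vy ← 0.76·12.311 = 9.356
Arc 3: start y=0.000, vy=9.356 → t=1.908, apex=4.462, x_land=46.148, impact vy=-9.356
  bounce: vy ← 0.76·9.356 = 7.111
Arc 4: start y=0.000, vy=7.111 → t=1.450, apex=2.577, x_land=55.107, impact vy=-7.111
  bounce: vy ← 0.76·7.111 = 5.404
Arc 5: start y=0.000, vy=5.404 → t=1.102, apex=1.489, x_land=61.916, impact vy=-5.404
  bounce: vy ← 0.76·5.404 = 4.107
Arc 6: start y=0.000, vy=4.107 → t=0.837, apex=0.860, x_land=67.091, impact vy=-4.107
  bounce: vy ← 0.76·4.107 = 3.122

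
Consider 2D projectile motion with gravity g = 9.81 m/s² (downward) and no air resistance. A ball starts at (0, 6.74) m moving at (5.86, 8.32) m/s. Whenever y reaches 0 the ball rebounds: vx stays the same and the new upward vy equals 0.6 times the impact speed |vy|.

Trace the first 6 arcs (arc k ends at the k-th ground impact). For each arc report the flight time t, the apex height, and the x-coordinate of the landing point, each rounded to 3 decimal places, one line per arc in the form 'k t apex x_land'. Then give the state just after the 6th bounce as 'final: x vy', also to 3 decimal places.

1 2.295 10.268 13.449
2 1.736 3.697 23.623
3 1.042 1.331 29.727
4 0.625 0.479 33.390
5 0.375 0.172 35.588
6 0.225 0.062 36.906
final: 36.906 0.662

Arc 1: start y=6.740, vy=8.320 → t=2.295, apex=10.268, x_land=13.449, impact vy=-14.194
  bounce: vy ← 0.6·14.194 = 8.516
Arc 2: start y=0.000, vy=8.516 → t=1.736, apex=3.697, x_land=23.623, impact vy=-8.516
  bounce: vy ← 0.6·8.516 = 5.110
Arc 3: start y=0.000, vy=5.110 → t=1.042, apex=1.331, x_land=29.727, impact vy=-5.110
  bounce: vy ← 0.6·5.110 = 3.066
Arc 4: start y=0.000, vy=3.066 → t=0.625, apex=0.479, x_land=33.390, impact vy=-3.066
  bounce: vy ← 0.6·3.066 = 1.840
Arc 5: start y=0.000, vy=1.840 → t=0.375, apex=0.172, x_land=35.588, impact vy=-1.840
  bounce: vy ← 0.6·1.840 = 1.104
Arc 6: start y=0.000, vy=1.104 → t=0.225, apex=0.062, x_land=36.906, impact vy=-1.104
  bounce: vy ← 0.6·1.104 = 0.662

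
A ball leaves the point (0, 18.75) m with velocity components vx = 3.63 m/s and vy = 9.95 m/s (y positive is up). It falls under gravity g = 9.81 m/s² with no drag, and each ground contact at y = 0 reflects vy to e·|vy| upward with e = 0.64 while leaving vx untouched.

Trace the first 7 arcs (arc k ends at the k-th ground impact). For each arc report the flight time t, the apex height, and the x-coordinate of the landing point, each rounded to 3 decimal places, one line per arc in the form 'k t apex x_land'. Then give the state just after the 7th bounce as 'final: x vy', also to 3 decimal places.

Arc 1: start y=18.750, vy=9.950 → t=3.217, apex=23.796, x_land=11.677, impact vy=-21.607
  bounce: vy ← 0.64·21.607 = 13.829
Arc 2: start y=0.000, vy=13.829 → t=2.819, apex=9.747, x_land=21.911, impact vy=-13.829
  bounce: vy ← 0.64·13.829 = 8.850
Arc 3: start y=0.000, vy=8.850 → t=1.804, apex=3.992, x_land=28.461, impact vy=-8.850
  bounce: vy ← 0.64·8.850 = 5.664
Arc 4: start y=0.000, vy=5.664 → t=1.155, apex=1.635, x_land=32.653, impact vy=-5.664
  bounce: vy ← 0.64·5.664 = 3.625
Arc 5: start y=0.000, vy=3.625 → t=0.739, apex=0.670, x_land=35.336, impact vy=-3.625
  bounce: vy ← 0.64·3.625 = 2.320
Arc 6: start y=0.000, vy=2.320 → t=0.473, apex=0.274, x_land=37.053, impact vy=-2.320
  bounce: vy ← 0.64·2.320 = 1.485
Arc 7: start y=0.000, vy=1.485 → t=0.303, apex=0.112, x_land=38.152, impact vy=-1.485
  bounce: vy ← 0.64·1.485 = 0.950

1 3.217 23.796 11.677
2 2.819 9.747 21.911
3 1.804 3.992 28.461
4 1.155 1.635 32.653
5 0.739 0.670 35.336
6 0.473 0.274 37.053
7 0.303 0.112 38.152
final: 38.152 0.950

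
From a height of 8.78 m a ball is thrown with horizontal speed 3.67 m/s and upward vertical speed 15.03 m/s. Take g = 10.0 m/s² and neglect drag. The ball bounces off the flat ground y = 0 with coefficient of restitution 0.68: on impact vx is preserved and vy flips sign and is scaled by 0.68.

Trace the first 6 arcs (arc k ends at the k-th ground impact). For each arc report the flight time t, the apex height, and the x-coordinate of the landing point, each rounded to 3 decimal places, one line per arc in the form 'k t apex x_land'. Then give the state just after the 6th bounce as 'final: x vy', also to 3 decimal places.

Arc 1: start y=8.780, vy=15.030 → t=3.507, apex=20.075, x_land=12.870, impact vy=-20.037
  bounce: vy ← 0.68·20.037 = 13.625
Arc 2: start y=0.000, vy=13.625 → t=2.725, apex=9.283, x_land=22.871, impact vy=-13.625
  bounce: vy ← 0.68·13.625 = 9.265
Arc 3: start y=0.000, vy=9.265 → t=1.853, apex=4.292, x_land=29.672, impact vy=-9.265
  bounce: vy ← 0.68·9.265 = 6.300
Arc 4: start y=0.000, vy=6.300 → t=1.260, apex=1.985, x_land=34.296, impact vy=-6.300
  bounce: vy ← 0.68·6.300 = 4.284
Arc 5: start y=0.000, vy=4.284 → t=0.857, apex=0.918, x_land=37.441, impact vy=-4.284
  bounce: vy ← 0.68·4.284 = 2.913
Arc 6: start y=0.000, vy=2.913 → t=0.583, apex=0.424, x_land=39.579, impact vy=-2.913
  bounce: vy ← 0.68·2.913 = 1.981

1 3.507 20.075 12.870
2 2.725 9.283 22.871
3 1.853 4.292 29.672
4 1.260 1.985 34.296
5 0.857 0.918 37.441
6 0.583 0.424 39.579
final: 39.579 1.981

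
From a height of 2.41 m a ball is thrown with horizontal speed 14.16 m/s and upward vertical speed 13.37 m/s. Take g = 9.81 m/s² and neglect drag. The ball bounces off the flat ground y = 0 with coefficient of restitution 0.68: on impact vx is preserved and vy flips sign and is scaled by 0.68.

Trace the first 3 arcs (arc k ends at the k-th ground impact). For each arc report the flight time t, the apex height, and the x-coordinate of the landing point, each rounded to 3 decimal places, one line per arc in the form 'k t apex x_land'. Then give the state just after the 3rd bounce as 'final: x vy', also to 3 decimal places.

1 2.895 11.521 41.000
2 2.084 5.327 70.514
3 1.417 2.463 90.583
final: 90.583 4.727

Arc 1: start y=2.410, vy=13.370 → t=2.895, apex=11.521, x_land=41.000, impact vy=-15.035
  bounce: vy ← 0.68·15.035 = 10.224
Arc 2: start y=0.000, vy=10.224 → t=2.084, apex=5.327, x_land=70.514, impact vy=-10.224
  bounce: vy ← 0.68·10.224 = 6.952
Arc 3: start y=0.000, vy=6.952 → t=1.417, apex=2.463, x_land=90.583, impact vy=-6.952
  bounce: vy ← 0.68·6.952 = 4.727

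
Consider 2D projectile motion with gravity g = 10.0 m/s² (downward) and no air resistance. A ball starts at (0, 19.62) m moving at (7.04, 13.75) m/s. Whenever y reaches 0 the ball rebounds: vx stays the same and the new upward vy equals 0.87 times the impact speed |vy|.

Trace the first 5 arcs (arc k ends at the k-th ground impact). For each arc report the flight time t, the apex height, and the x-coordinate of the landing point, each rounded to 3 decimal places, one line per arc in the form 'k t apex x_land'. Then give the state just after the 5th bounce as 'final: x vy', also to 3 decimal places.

Arc 1: start y=19.620, vy=13.750 → t=3.786, apex=29.073, x_land=26.656, impact vy=-24.114
  bounce: vy ← 0.87·24.114 = 20.979
Arc 2: start y=0.000, vy=20.979 → t=4.196, apex=22.005, x_land=56.194, impact vy=-20.979
  bounce: vy ← 0.87·20.979 = 18.252
Arc 3: start y=0.000, vy=18.252 → t=3.650, apex=16.656, x_land=81.892, impact vy=-18.252
  bounce: vy ← 0.87·18.252 = 15.879
Arc 4: start y=0.000, vy=15.879 → t=3.176, apex=12.607, x_land=104.250, impact vy=-15.879
  bounce: vy ← 0.87·15.879 = 13.815
Arc 5: start y=0.000, vy=13.815 → t=2.763, apex=9.542, x_land=123.701, impact vy=-13.815
  bounce: vy ← 0.87·13.815 = 12.019

1 3.786 29.073 26.656
2 4.196 22.005 56.194
3 3.650 16.656 81.892
4 3.176 12.607 104.250
5 2.763 9.542 123.701
final: 123.701 12.019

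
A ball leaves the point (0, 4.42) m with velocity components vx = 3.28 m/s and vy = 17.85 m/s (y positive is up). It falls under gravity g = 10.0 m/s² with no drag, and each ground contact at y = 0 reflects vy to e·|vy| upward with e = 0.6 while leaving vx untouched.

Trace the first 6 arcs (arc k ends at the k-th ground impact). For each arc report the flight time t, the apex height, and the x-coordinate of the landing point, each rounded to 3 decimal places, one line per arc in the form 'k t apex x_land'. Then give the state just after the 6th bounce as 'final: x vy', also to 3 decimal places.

Arc 1: start y=4.420, vy=17.850 → t=3.802, apex=20.351, x_land=12.472, impact vy=-20.175
  bounce: vy ← 0.6·20.175 = 12.105
Arc 2: start y=0.000, vy=12.105 → t=2.421, apex=7.326, x_land=20.413, impact vy=-12.105
  bounce: vy ← 0.6·12.105 = 7.263
Arc 3: start y=0.000, vy=7.263 → t=1.453, apex=2.638, x_land=25.177, impact vy=-7.263
  bounce: vy ← 0.6·7.263 = 4.358
Arc 4: start y=0.000, vy=4.358 → t=0.872, apex=0.950, x_land=28.036, impact vy=-4.358
  bounce: vy ← 0.6·4.358 = 2.615
Arc 5: start y=0.000, vy=2.615 → t=0.523, apex=0.342, x_land=29.751, impact vy=-2.615
  bounce: vy ← 0.6·2.615 = 1.569
Arc 6: start y=0.000, vy=1.569 → t=0.314, apex=0.123, x_land=30.780, impact vy=-1.569
  bounce: vy ← 0.6·1.569 = 0.941

1 3.802 20.351 12.472
2 2.421 7.326 20.413
3 1.453 2.638 25.177
4 0.872 0.950 28.036
5 0.523 0.342 29.751
6 0.314 0.123 30.780
final: 30.780 0.941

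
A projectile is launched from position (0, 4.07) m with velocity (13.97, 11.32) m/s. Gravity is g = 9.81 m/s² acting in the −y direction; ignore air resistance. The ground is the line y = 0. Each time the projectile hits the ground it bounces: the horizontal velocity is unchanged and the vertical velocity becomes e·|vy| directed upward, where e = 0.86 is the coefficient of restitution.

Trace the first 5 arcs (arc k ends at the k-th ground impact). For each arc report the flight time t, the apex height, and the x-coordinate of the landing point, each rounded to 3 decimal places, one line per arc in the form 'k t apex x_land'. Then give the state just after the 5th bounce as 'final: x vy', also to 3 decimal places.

Arc 1: start y=4.070, vy=11.320 → t=2.624, apex=10.601, x_land=36.658, impact vy=-14.422
  bounce: vy ← 0.86·14.422 = 12.403
Arc 2: start y=0.000, vy=12.403 → t=2.529, apex=7.841, x_land=71.983, impact vy=-12.403
  bounce: vy ← 0.86·12.403 = 10.667
Arc 3: start y=0.000, vy=10.667 → t=2.175, apex=5.799, x_land=102.363, impact vy=-10.667
  bounce: vy ← 0.86·10.667 = 9.173
Arc 4: start y=0.000, vy=9.173 → t=1.870, apex=4.289, x_land=128.489, impact vy=-9.173
  bounce: vy ← 0.86·9.173 = 7.889
Arc 5: start y=0.000, vy=7.889 → t=1.608, apex=3.172, x_land=150.958, impact vy=-7.889
  bounce: vy ← 0.86·7.889 = 6.785

1 2.624 10.601 36.658
2 2.529 7.841 71.983
3 2.175 5.799 102.363
4 1.870 4.289 128.489
5 1.608 3.172 150.958
final: 150.958 6.785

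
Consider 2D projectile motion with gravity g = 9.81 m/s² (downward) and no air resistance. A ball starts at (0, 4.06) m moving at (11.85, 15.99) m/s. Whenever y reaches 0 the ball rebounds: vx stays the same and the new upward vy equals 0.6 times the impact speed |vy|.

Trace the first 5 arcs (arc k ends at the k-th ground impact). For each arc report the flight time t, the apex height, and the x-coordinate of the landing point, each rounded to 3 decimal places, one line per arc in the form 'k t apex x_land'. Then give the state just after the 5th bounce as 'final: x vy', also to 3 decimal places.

Arc 1: start y=4.060, vy=15.990 → t=3.497, apex=17.092, x_land=41.435, impact vy=-18.312
  bounce: vy ← 0.6·18.312 = 10.987
Arc 2: start y=0.000, vy=10.987 → t=2.240, apex=6.153, x_land=67.980, impact vy=-10.987
  bounce: vy ← 0.6·10.987 = 6.592
Arc 3: start y=0.000, vy=6.592 → t=1.344, apex=2.215, x_land=83.906, impact vy=-6.592
  bounce: vy ← 0.6·6.592 = 3.955
Arc 4: start y=0.000, vy=3.955 → t=0.806, apex=0.797, x_land=93.462, impact vy=-3.955
  bounce: vy ← 0.6·3.955 = 2.373
Arc 5: start y=0.000, vy=2.373 → t=0.484, apex=0.287, x_land=99.196, impact vy=-2.373
  bounce: vy ← 0.6·2.373 = 1.424

1 3.497 17.092 41.435
2 2.240 6.153 67.980
3 1.344 2.215 83.906
4 0.806 0.797 93.462
5 0.484 0.287 99.196
final: 99.196 1.424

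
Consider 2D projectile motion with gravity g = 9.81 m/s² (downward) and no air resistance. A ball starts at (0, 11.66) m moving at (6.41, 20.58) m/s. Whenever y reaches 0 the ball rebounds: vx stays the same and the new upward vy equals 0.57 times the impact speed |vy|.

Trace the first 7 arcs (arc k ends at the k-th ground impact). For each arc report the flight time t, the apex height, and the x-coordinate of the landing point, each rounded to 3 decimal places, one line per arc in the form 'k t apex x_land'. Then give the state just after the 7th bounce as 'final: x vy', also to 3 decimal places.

1 4.701 33.247 30.136
2 2.968 10.802 49.160
3 1.692 3.510 60.005
4 0.964 1.140 66.186
5 0.550 0.370 69.709
6 0.313 0.120 71.717
7 0.179 0.039 72.862
final: 72.862 0.499

Arc 1: start y=11.660, vy=20.580 → t=4.701, apex=33.247, x_land=30.136, impact vy=-25.540
  bounce: vy ← 0.57·25.540 = 14.558
Arc 2: start y=0.000, vy=14.558 → t=2.968, apex=10.802, x_land=49.160, impact vy=-14.558
  bounce: vy ← 0.57·14.558 = 8.298
Arc 3: start y=0.000, vy=8.298 → t=1.692, apex=3.510, x_land=60.005, impact vy=-8.298
  bounce: vy ← 0.57·8.298 = 4.730
Arc 4: start y=0.000, vy=4.730 → t=0.964, apex=1.140, x_land=66.186, impact vy=-4.730
  bounce: vy ← 0.57·4.730 = 2.696
Arc 5: start y=0.000, vy=2.696 → t=0.550, apex=0.370, x_land=69.709, impact vy=-2.696
  bounce: vy ← 0.57·2.696 = 1.537
Arc 6: start y=0.000, vy=1.537 → t=0.313, apex=0.120, x_land=71.717, impact vy=-1.537
  bounce: vy ← 0.57·1.537 = 0.876
Arc 7: start y=0.000, vy=0.876 → t=0.179, apex=0.039, x_land=72.862, impact vy=-0.876
  bounce: vy ← 0.57·0.876 = 0.499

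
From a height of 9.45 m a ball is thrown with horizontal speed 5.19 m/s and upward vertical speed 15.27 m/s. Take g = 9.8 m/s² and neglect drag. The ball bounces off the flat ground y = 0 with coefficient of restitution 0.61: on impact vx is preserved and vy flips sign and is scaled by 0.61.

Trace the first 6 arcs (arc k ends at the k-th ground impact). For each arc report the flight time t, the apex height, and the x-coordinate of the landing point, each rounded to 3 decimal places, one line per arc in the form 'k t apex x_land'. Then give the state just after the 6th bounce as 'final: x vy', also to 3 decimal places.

Arc 1: start y=9.450, vy=15.270 → t=3.645, apex=21.347, x_land=18.919, impact vy=-20.455
  bounce: vy ← 0.61·20.455 = 12.477
Arc 2: start y=0.000, vy=12.477 → t=2.546, apex=7.943, x_land=32.135, impact vy=-12.477
  bounce: vy ← 0.61·12.477 = 7.611
Arc 3: start y=0.000, vy=7.611 → t=1.553, apex=2.956, x_land=40.197, impact vy=-7.611
  bounce: vy ← 0.61·7.611 = 4.643
Arc 4: start y=0.000, vy=4.643 → t=0.948, apex=1.100, x_land=45.115, impact vy=-4.643
  bounce: vy ← 0.61·4.643 = 2.832
Arc 5: start y=0.000, vy=2.832 → t=0.578, apex=0.409, x_land=48.114, impact vy=-2.832
  bounce: vy ← 0.61·2.832 = 1.728
Arc 6: start y=0.000, vy=1.728 → t=0.353, apex=0.152, x_land=49.944, impact vy=-1.728
  bounce: vy ← 0.61·1.728 = 1.054

1 3.645 21.347 18.919
2 2.546 7.943 32.135
3 1.553 2.956 40.197
4 0.948 1.100 45.115
5 0.578 0.409 48.114
6 0.353 0.152 49.944
final: 49.944 1.054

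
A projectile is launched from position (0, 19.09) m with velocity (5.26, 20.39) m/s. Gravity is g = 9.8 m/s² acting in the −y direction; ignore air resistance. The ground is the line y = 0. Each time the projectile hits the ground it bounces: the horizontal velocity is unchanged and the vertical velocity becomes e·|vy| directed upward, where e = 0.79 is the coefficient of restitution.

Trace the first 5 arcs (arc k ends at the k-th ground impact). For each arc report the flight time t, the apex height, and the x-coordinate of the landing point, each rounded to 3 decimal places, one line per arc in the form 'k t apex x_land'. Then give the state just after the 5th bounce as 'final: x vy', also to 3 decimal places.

1 4.949 40.302 26.029
2 4.531 25.152 49.864
3 3.580 15.698 68.693
4 2.828 9.797 83.568
5 2.234 6.114 95.320
final: 95.320 8.648

Arc 1: start y=19.090, vy=20.390 → t=4.949, apex=40.302, x_land=26.029, impact vy=-28.105
  bounce: vy ← 0.79·28.105 = 22.203
Arc 2: start y=0.000, vy=22.203 → t=4.531, apex=25.152, x_land=49.864, impact vy=-22.203
  bounce: vy ← 0.79·22.203 = 17.541
Arc 3: start y=0.000, vy=17.541 → t=3.580, apex=15.698, x_land=68.693, impact vy=-17.541
  bounce: vy ← 0.79·17.541 = 13.857
Arc 4: start y=0.000, vy=13.857 → t=2.828, apex=9.797, x_land=83.568, impact vy=-13.857
  bounce: vy ← 0.79·13.857 = 10.947
Arc 5: start y=0.000, vy=10.947 → t=2.234, apex=6.114, x_land=95.320, impact vy=-10.947
  bounce: vy ← 0.79·10.947 = 8.648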